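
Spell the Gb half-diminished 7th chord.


Let's work it out.
Half-diminished 7th chord = root + minor 3rd + diminished 5th + minor 7th
Seventh chords stack in thirds, so the letter names are G-B-D-F
Root: Gb
Minor 3rd above Gb: Bbb
Diminished 5th above Gb: Dbb
Minor 7th above Gb: Fb
Chord = Gb Bbb Dbb Fb


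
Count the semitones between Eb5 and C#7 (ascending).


Absolute semitone position = octave×12 + chromatic position
Eb5: 5×12 + 3 = 63
C#7: 7×12 + 1 = 85
Difference = 85 - 63 = 22
= 22 semitones


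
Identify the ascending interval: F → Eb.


Letter names: F → E spans 7 letter names → a 7th
Semitones: F → Eb = 10 half-steps
A 7th of 10 semitones is a minor 7th
= minor 7th


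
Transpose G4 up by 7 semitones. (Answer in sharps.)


Let's work it out.
G4: chromatic position 7 in octave 4 → absolute = 4×12 + 7 = 55
Transpose up 7: 55 + 7 = 62
62 = 5×12 + 2 → D in octave 5
Result = D5


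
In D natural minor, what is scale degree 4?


Reasoning:
Natural minor scale pattern: W-H-W-W-H-W-W (2-1-2-2-1-2-2 semitones)
Starting from D:
  D + 2 semitones → E
  E + 1 semitone → F
  F + 2 semitones → G
  G + 2 semitones → A
  A + 1 semitone → Bb
  Bb + 2 semitones → C
  C + 2 semitones → D
Scale: D E F G A Bb C
Degree 4 = G


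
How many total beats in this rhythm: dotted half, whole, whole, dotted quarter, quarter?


Solution.
Beat values:
  dotted half = 3 beats
  whole = 4 beats
  whole = 4 beats
  dotted quarter = 1.5 beats
  quarter = 1 beat
Sum = 3 + 4 + 4 + 1.5 + 1
= 13.5 beats


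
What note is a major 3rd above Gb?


A 3rd spans 3 letter names, so from G we land on B
A major 3rd = 4 semitones above Gb
Spell B at that pitch: Bb
= Bb


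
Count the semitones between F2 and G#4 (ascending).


Working:
Absolute semitone position = octave×12 + chromatic position
F2: 2×12 + 5 = 29
G#4: 4×12 + 8 = 56
Difference = 56 - 29 = 27
= 27 semitones


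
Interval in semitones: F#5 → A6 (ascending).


Step by step:
Absolute semitone position = octave×12 + chromatic position
F#5: 5×12 + 6 = 66
A6: 6×12 + 9 = 81
Difference = 81 - 66 = 15
= 15 semitones


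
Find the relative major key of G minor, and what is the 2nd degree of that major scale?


The relative major shares the key signature and is a minor 3rd above the minor tonic
A minor 3rd above G is Bb
→ relative major of G minor is Bb major
Bb major scale: Bb C D Eb F G A
= Bb major; 2nd degree = C


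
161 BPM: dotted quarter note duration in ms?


Solution.
One quarter-note beat = 60000 / BPM = 60000 / 161 ms
Dotted quarter note = 3/2 × quarter note
Duration = 3/2 × 60000 / 161 = 90000 / 161
= 559.0 ms


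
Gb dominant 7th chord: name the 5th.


Working:
Dominant 7th chord = root + major 3rd + perfect 5th + minor 7th
Seventh chords stack in thirds, so the letter names are G-B-D-F
Root: Gb
Major 3rd above Gb: Bb
Perfect 5th above Gb: Db
Minor 7th above Gb: Fb
The 5th = Db


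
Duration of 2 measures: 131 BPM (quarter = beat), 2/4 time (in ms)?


Quarter-note beat duration = 60000 / 131 ms
Beats per measure (2/4) = 2
One measure = 2 × 60000 / 131 = 120000 / 131 ms
2 measures = 2 × 120000 / 131 = 240000 / 131
= 1832.1 ms


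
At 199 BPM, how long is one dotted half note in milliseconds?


Let's work it out.
One quarter-note beat = 60000 / BPM = 60000 / 199 ms
Dotted half note = 3 × quarter note
Duration = 3 × 60000 / 199 = 180000 / 199
= 904.5 ms


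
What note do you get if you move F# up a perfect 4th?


perfect 4th: 4 letter names, 5 semitones
Letter: F + 3 → B
Pitch: F# + 5 semitones, spelled as a B → B
= B


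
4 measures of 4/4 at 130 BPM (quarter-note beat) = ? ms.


Solution.
Quarter-note beat duration = 60000 / 130 ms
Beats per measure (4/4) = 4
One measure = 4 × 60000 / 130 = 240000 / 130 ms
4 measures = 4 × 240000 / 130 = 960000 / 130
= 7384.6 ms


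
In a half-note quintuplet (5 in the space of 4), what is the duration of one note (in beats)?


Quintuplet: 5 notes occupy the space of 4 half notes
Space = 4 × 2 = 8 beats
Each quintuplet note = 8 / 5 = 8/5 beats
= 8/5 beats


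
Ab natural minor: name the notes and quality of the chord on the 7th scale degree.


Reasoning:
Ab natural minor scale: Ab Bb Cb Db Eb Fb Gb
Diatonic triad on degree 7 stacks scale notes 7, 2, 4: Gb Bb Db
Gb→Bb = 4 semitones; Gb→Db = 7 semitones → major triad
= Gb Bb Db (major)


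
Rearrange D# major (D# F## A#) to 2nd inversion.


Reasoning:
Root position: D# F## A#
2nd inversion: move root and 3rd up an octave
Bass note: A#
Notes (bottom to top) = A# D# F##


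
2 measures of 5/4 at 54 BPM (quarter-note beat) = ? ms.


Quarter-note beat duration = 60000 / 54 ms
Beats per measure (5/4) = 5
One measure = 5 × 60000 / 54 = 300000 / 54 ms
2 measures = 2 × 300000 / 54 = 600000 / 54
= 11111.1 ms


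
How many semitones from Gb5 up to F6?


Let's work it out.
Absolute semitone position = octave×12 + chromatic position
Gb5: 5×12 + 6 = 66
F6: 6×12 + 5 = 77
Difference = 77 - 66 = 11
= 11 semitones


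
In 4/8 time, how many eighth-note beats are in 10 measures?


Time signature 4/8: the bottom number 8 means the eighth note gets one count
The top number 4 means 4 eighth-note beats per measure
Total = 4 × 10 measures
= 40 eighth-note beats


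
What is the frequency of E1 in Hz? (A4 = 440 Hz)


f = 440 × 2^(n/12) where n = semitones from A4
E1: -41 semitones from A4
f = 440 × 2^(-41/12)
f = 41.20 Hz


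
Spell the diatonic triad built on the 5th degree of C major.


Solution.
C major scale: C D E F G A B
Diatonic triad on degree 5 stacks scale notes 5, 7, 2: G B D
G→B = 4 semitones; G→D = 7 semitones → major triad
= G B D (major)


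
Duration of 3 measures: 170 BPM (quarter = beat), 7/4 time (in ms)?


Step by step:
Quarter-note beat duration = 60000 / 170 ms
Beats per measure (7/4) = 7
One measure = 7 × 60000 / 170 = 420000 / 170 ms
3 measures = 3 × 420000 / 170 = 1260000 / 170
= 7411.8 ms


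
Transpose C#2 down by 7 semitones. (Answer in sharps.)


Reasoning:
C#2: chromatic position 1 in octave 2 → absolute = 2×12 + 1 = 25
Transpose down 7: 25 - 7 = 18
18 = 1×12 + 6 → F# in octave 1
Result = F#1


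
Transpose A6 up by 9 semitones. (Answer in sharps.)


Step by step:
A6: chromatic position 9 in octave 6 → absolute = 6×12 + 9 = 81
Transpose up 9: 81 + 9 = 90
90 = 7×12 + 6 → F# in octave 7
Result = F#7


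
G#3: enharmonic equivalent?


Reasoning:
Enharmonic notes sound the same pitch but are spelled with different letter names
G# and Ab name the same pitch class
= Ab3


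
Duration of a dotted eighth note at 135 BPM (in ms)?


One quarter-note beat = 60000 / BPM = 60000 / 135 ms
Dotted eighth note = 3/4 × quarter note
Duration = 3/4 × 60000 / 135 = 45000 / 135
= 333.3 ms


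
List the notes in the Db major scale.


Major scale pattern: W-W-H-W-W-W-H (2-2-1-2-2-2-1 semitones)
Starting from Db:
  Db + 2 semitones → Eb
  Eb + 2 semitones → F
  F + 1 semitone → Gb
  Gb + 2 semitones → Ab
  Ab + 2 semitones → Bb
  Bb + 2 semitones → C
  C + 1 semitone → Db
Scale = Db Eb F Gb Ab Bb C


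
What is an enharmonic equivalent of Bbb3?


Let's work it out.
Enharmonic notes sound the same pitch but are spelled with different letter names
Bbb and A name the same pitch class
= A3


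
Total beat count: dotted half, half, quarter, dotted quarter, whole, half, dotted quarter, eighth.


Solution.
Beat values:
  dotted half = 3 beats
  half = 2 beats
  quarter = 1 beat
  dotted quarter = 1.5 beats
  whole = 4 beats
  half = 2 beats
  dotted quarter = 1.5 beats
  eighth = 0.5 beats
Sum = 3 + 2 + 1 + 1.5 + 4 + 2 + 1.5 + 0.5
= 15.5 beats


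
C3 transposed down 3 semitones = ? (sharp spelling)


Step by step:
C3: chromatic position 0 in octave 3 → absolute = 3×12 + 0 = 36
Transpose down 3: 36 - 3 = 33
33 = 2×12 + 9 → A in octave 2
Result = A2


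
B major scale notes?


Working:
Major scale pattern: W-W-H-W-W-W-H (2-2-1-2-2-2-1 semitones)
Starting from B:
  B + 2 semitones → C#
  C# + 2 semitones → D#
  D# + 1 semitone → E
  E + 2 semitones → F#
  F# + 2 semitones → G#
  G# + 2 semitones → A#
  A# + 1 semitone → B
Scale = B C# D# E F# G# A#


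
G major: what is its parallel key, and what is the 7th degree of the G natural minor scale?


Solution.
Parallel keys share the same tonic but differ in mode
G major → parallel is G minor
G natural minor scale: G A Bb C D Eb F
= G minor; 7th degree = F


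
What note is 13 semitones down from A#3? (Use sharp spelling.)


A#3: chromatic position 10 in octave 3 → absolute = 3×12 + 10 = 46
Transpose down 13: 46 - 13 = 33
33 = 2×12 + 9 → A in octave 2
Result = A2


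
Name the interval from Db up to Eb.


Working:
Letter names: D → E spans 2 letter names → a 2nd
Semitones: Db → Eb = 2 half-steps
A 2nd of 2 semitones is a major 2nd
= major 2nd


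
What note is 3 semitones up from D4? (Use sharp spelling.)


D4: chromatic position 2 in octave 4 → absolute = 4×12 + 2 = 50
Transpose up 3: 50 + 3 = 53
53 = 4×12 + 5 → F in octave 4
Result = F4


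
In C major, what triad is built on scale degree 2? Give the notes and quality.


Solution.
C major scale: C D E F G A B
Diatonic triad on degree 2 stacks scale notes 2, 4, 6: D F A
D→F = 3 semitones; D→A = 7 semitones → minor triad
= D F A (minor)


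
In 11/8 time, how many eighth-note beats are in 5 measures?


Time signature 11/8: the bottom number 8 means the eighth note gets one count
The top number 11 means 11 eighth-note beats per measure
Total = 11 × 5 measures
= 55 eighth-note beats


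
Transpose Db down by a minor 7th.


minor 7th: 7 letter names, 10 semitones
Letter: D - 6 → E
Pitch: Db - 10 semitones, spelled as an E → Eb
= Eb


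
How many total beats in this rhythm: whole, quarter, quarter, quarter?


Beat values:
  whole = 4 beats
  quarter = 1 beat
  quarter = 1 beat
  quarter = 1 beat
Sum = 4 + 1 + 1 + 1
= 7 beats


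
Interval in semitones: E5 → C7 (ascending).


Absolute semitone position = octave×12 + chromatic position
E5: 5×12 + 4 = 64
C7: 7×12 + 0 = 84
Difference = 84 - 64 = 20
= 20 semitones


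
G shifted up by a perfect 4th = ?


Step by step:
perfect 4th: 4 letter names, 5 semitones
Letter: G + 3 → C
Pitch: G + 5 semitones, spelled as a C → C
= C


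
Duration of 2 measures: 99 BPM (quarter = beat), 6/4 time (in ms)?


Working:
Quarter-note beat duration = 60000 / 99 ms
Beats per measure (6/4) = 6
One measure = 6 × 60000 / 99 = 360000 / 99 ms
2 measures = 2 × 360000 / 99 = 720000 / 99
= 7272.7 ms


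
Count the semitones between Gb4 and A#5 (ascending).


Absolute semitone position = octave×12 + chromatic position
Gb4: 4×12 + 6 = 54
A#5: 5×12 + 10 = 70
Difference = 70 - 54 = 16
= 16 semitones


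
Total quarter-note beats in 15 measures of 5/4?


Let's work it out.
Time signature 5/4: the bottom number 4 means the quarter note gets one count
The top number 5 means 5 quarter-note beats per measure
Total = 5 × 15 measures
= 75 quarter-note beats


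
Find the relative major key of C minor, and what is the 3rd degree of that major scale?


The relative major shares the key signature and is a minor 3rd above the minor tonic
A minor 3rd above C is Eb
→ relative major of C minor is Eb major
Eb major scale: Eb F G Ab Bb C D
= Eb major; 3rd degree = G


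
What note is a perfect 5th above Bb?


Reasoning:
A 5th spans 5 letter names, so from B we land on F
A perfect 5th = 7 semitones above Bb
Spell F at that pitch: F
= F


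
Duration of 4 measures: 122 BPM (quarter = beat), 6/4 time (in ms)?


Quarter-note beat duration = 60000 / 122 ms
Beats per measure (6/4) = 6
One measure = 6 × 60000 / 122 = 360000 / 122 ms
4 measures = 4 × 360000 / 122 = 1440000 / 122
= 11803.3 ms


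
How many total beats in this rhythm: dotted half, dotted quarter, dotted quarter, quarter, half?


Reasoning:
Beat values:
  dotted half = 3 beats
  dotted quarter = 1.5 beats
  dotted quarter = 1.5 beats
  quarter = 1 beat
  half = 2 beats
Sum = 3 + 1.5 + 1.5 + 1 + 2
= 9 beats


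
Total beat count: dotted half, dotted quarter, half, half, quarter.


Step by step:
Beat values:
  dotted half = 3 beats
  dotted quarter = 1.5 beats
  half = 2 beats
  half = 2 beats
  quarter = 1 beat
Sum = 3 + 1.5 + 2 + 2 + 1
= 9.5 beats


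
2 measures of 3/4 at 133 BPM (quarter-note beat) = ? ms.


Step by step:
Quarter-note beat duration = 60000 / 133 ms
Beats per measure (3/4) = 3
One measure = 3 × 60000 / 133 = 180000 / 133 ms
2 measures = 2 × 180000 / 133 = 360000 / 133
= 2706.8 ms


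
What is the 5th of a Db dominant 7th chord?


Working:
Dominant 7th chord = root + major 3rd + perfect 5th + minor 7th
Seventh chords stack in thirds, so the letter names are D-F-A-C
Root: Db
Major 3rd above Db: F
Perfect 5th above Db: Ab
Minor 7th above Db: Cb
The 5th = Ab


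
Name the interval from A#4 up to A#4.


Step by step:
Letter names: A → A spans 1 letter name → a unison
Semitones: A#4 → A#4 = 0 half-steps
A unison of 0 semitones is a perfect unison
= perfect unison


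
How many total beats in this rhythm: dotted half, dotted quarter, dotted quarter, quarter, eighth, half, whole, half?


Let's work it out.
Beat values:
  dotted half = 3 beats
  dotted quarter = 1.5 beats
  dotted quarter = 1.5 beats
  quarter = 1 beat
  eighth = 0.5 beats
  half = 2 beats
  whole = 4 beats
  half = 2 beats
Sum = 3 + 1.5 + 1.5 + 1 + 0.5 + 2 + 4 + 2
= 15.5 beats


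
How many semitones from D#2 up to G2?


Absolute semitone position = octave×12 + chromatic position
D#2: 2×12 + 3 = 27
G2: 2×12 + 7 = 31
Difference = 31 - 27 = 4
= 4 semitones


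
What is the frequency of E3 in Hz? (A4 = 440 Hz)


Step by step:
f = 440 × 2^(n/12) where n = semitones from A4
E3: -17 semitones from A4
f = 440 × 2^(-17/12)
f = 164.81 Hz


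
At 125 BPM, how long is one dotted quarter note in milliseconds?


Reasoning:
One quarter-note beat = 60000 / BPM = 60000 / 125 ms
Dotted quarter note = 3/2 × quarter note
Duration = 3/2 × 60000 / 125 = 90000 / 125
= 720.0 ms


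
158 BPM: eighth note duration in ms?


Let's work it out.
One quarter-note beat = 60000 / BPM = 60000 / 158 ms
Eighth note = 1/2 × quarter note
Duration = 1/2 × 60000 / 158 = 30000 / 158
= 189.9 ms


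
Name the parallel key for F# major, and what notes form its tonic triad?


Step by step:
Parallel keys share the same tonic but differ in mode
F# major → parallel is F# minor
Tonic triad of F# minor = F# A C#
= F# minor; triad = F# A C#


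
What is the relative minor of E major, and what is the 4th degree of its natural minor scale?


Step by step:
The relative minor shares the major's key signature and starts on its 6th degree
6th degree = a major 6th above the tonic; a major 6th above E is C#
→ relative minor of E major is C# minor
C# natural minor scale: C# D# E F# G# A B
= C# minor; 4th degree = F#


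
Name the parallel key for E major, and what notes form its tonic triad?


Parallel keys share the same tonic but differ in mode
E major → parallel is E minor
Tonic triad of E minor = E G B
= E minor; triad = E G B


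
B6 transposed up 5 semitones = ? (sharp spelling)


Reasoning:
B6: chromatic position 11 in octave 6 → absolute = 6×12 + 11 = 83
Transpose up 5: 83 + 5 = 88
88 = 7×12 + 4 → E in octave 7
Result = E7


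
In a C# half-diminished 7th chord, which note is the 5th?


Step by step:
Half-diminished 7th chord = root + minor 3rd + diminished 5th + minor 7th
Seventh chords stack in thirds, so the letter names are C-E-G-B
Root: C#
Minor 3rd above C#: E
Diminished 5th above C#: G
Minor 7th above C#: B
The 5th = G


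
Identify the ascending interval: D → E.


Working:
Letter names: D → E spans 2 letter names → a 2nd
Semitones: D → E = 2 half-steps
A 2nd of 2 semitones is a major 2nd
= major 2nd


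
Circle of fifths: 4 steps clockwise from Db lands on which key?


Reasoning:
Each clockwise step on the circle of fifths moves up a perfect 5th
From Db: Db → Ab → Eb → Bb → F
= F


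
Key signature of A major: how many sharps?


Working:
Sharp major keys follow the circle of fifths: C(0), G(1), D(2), A(3), E(4), B(5), F#(6), C#(7)
A major has 3 sharps
Order of sharps: F# C# G# D# A# E# B# → first 3: F#, C#, G#
= 3 sharps


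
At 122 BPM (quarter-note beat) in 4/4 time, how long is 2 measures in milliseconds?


Working:
Quarter-note beat duration = 60000 / 122 ms
Beats per measure (4/4) = 4
One measure = 4 × 60000 / 122 = 240000 / 122 ms
2 measures = 2 × 240000 / 122 = 480000 / 122
= 3934.4 ms


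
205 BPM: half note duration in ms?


Let's work it out.
One quarter-note beat = 60000 / BPM = 60000 / 205 ms
Half note = 2 × quarter note
Duration = 2 × 60000 / 205 = 120000 / 205
= 585.4 ms


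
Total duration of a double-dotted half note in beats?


Base half note = 2 beats
Dot 1 adds half the previous value: +1
Dot 2 adds half the previous value: +1/2
One double-dotted half = 2 + 1 + 1/2 = 7/2
= 7/2 beats


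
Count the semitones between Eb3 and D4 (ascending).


Absolute semitone position = octave×12 + chromatic position
Eb3: 3×12 + 3 = 39
D4: 4×12 + 2 = 50
Difference = 50 - 39 = 11
= 11 semitones


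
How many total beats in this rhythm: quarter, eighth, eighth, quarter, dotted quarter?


Working:
Beat values:
  quarter = 1 beat
  eighth = 0.5 beats
  eighth = 0.5 beats
  quarter = 1 beat
  dotted quarter = 1.5 beats
Sum = 1 + 0.5 + 0.5 + 1 + 1.5
= 4.5 beats


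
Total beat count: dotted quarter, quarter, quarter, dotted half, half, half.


Solution.
Beat values:
  dotted quarter = 1.5 beats
  quarter = 1 beat
  quarter = 1 beat
  dotted half = 3 beats
  half = 2 beats
  half = 2 beats
Sum = 1.5 + 1 + 1 + 3 + 2 + 2
= 10.5 beats


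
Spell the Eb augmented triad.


Solution.
Augmented triad = root + major 3rd (4 semitones) + augmented 5th (8 semitones)
A triad on Eb stacks thirds, so the chord tones use letter names E-G-B
Root: Eb
Major 3rd above Eb: G
Augmented 5th above Eb: B
Chord = Eb G B


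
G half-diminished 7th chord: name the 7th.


Reasoning:
Half-diminished 7th chord = root + minor 3rd + diminished 5th + minor 7th
Seventh chords stack in thirds, so the letter names are G-B-D-F
Root: G
Minor 3rd above G: Bb
Diminished 5th above G: Db
Minor 7th above G: F
The 7th = F


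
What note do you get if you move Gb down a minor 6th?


Working:
minor 6th: 6 letter names, 8 semitones
Letter: G - 5 → B
Pitch: Gb - 8 semitones, spelled as a B → Bb
= Bb


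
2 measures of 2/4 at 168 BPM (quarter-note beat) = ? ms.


Let's work it out.
Quarter-note beat duration = 60000 / 168 ms
Beats per measure (2/4) = 2
One measure = 2 × 60000 / 168 = 120000 / 168 ms
2 measures = 2 × 120000 / 168 = 240000 / 168
= 1428.6 ms


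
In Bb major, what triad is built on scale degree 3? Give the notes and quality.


Step by step:
Bb major scale: Bb C D Eb F G A
Diatonic triad on degree 3 stacks scale notes 3, 5, 7: D F A
D→F = 3 semitones; D→A = 7 semitones → minor triad
= D F A (minor)


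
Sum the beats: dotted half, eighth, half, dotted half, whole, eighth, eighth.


Reasoning:
Beat values:
  dotted half = 3 beats
  eighth = 0.5 beats
  half = 2 beats
  dotted half = 3 beats
  whole = 4 beats
  eighth = 0.5 beats
  eighth = 0.5 beats
Sum = 3 + 0.5 + 2 + 3 + 4 + 0.5 + 0.5
= 13.5 beats


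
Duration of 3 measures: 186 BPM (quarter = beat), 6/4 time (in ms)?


Let's work it out.
Quarter-note beat duration = 60000 / 186 ms
Beats per measure (6/4) = 6
One measure = 6 × 60000 / 186 = 360000 / 186 ms
3 measures = 3 × 360000 / 186 = 1080000 / 186
= 5806.5 ms


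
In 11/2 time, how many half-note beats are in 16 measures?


Time signature 11/2: the bottom number 2 means the half note gets one count
The top number 11 means 11 half-note beats per measure
Total = 11 × 16 measures
= 176 half-note beats


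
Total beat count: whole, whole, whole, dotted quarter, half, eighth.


Working:
Beat values:
  whole = 4 beats
  whole = 4 beats
  whole = 4 beats
  dotted quarter = 1.5 beats
  half = 2 beats
  eighth = 0.5 beats
Sum = 4 + 4 + 4 + 1.5 + 2 + 0.5
= 16 beats


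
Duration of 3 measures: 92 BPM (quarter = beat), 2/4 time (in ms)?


Reasoning:
Quarter-note beat duration = 60000 / 92 ms
Beats per measure (2/4) = 2
One measure = 2 × 60000 / 92 = 120000 / 92 ms
3 measures = 3 × 120000 / 92 = 360000 / 92
= 3913.0 ms


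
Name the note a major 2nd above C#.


Let's work it out.
A 2nd spans 2 letter names, so from C we land on D
A major 2nd = 2 semitones above C#
Spell D at that pitch: D#
= D#


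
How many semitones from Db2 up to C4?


Step by step:
Absolute semitone position = octave×12 + chromatic position
Db2: 2×12 + 1 = 25
C4: 4×12 + 0 = 48
Difference = 48 - 25 = 23
= 23 semitones


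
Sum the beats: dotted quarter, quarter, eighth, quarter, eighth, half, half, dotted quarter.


Reasoning:
Beat values:
  dotted quarter = 1.5 beats
  quarter = 1 beat
  eighth = 0.5 beats
  quarter = 1 beat
  eighth = 0.5 beats
  half = 2 beats
  half = 2 beats
  dotted quarter = 1.5 beats
Sum = 1.5 + 1 + 0.5 + 1 + 0.5 + 2 + 2 + 1.5
= 10 beats


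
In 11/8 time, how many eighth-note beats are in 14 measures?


Time signature 11/8: the bottom number 8 means the eighth note gets one count
The top number 11 means 11 eighth-note beats per measure
Total = 11 × 14 measures
= 154 eighth-note beats


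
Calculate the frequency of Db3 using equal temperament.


f = 440 × 2^(n/12) where n = semitones from A4
Db3: -20 semitones from A4
f = 440 × 2^(-20/12)
f = 138.59 Hz


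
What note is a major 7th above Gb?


Let's work it out.
A 7th spans 7 letter names, so from G we land on F
A major 7th = 11 semitones above Gb
Spell F at that pitch: F
= F


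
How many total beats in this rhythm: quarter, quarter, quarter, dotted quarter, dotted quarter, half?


Beat values:
  quarter = 1 beat
  quarter = 1 beat
  quarter = 1 beat
  dotted quarter = 1.5 beats
  dotted quarter = 1.5 beats
  half = 2 beats
Sum = 1 + 1 + 1 + 1.5 + 1.5 + 2
= 8 beats


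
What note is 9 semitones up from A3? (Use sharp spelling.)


Step by step:
A3: chromatic position 9 in octave 3 → absolute = 3×12 + 9 = 45
Transpose up 9: 45 + 9 = 54
54 = 4×12 + 6 → F# in octave 4
Result = F#4


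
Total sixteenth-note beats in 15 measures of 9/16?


Reasoning:
Time signature 9/16: the bottom number 16 means the sixteenth note gets one count
The top number 9 means 9 sixteenth-note beats per measure
Total = 9 × 15 measures
= 135 sixteenth-note beats


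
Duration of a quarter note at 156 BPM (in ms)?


Let's work it out.
One quarter-note beat = 60000 / BPM = 60000 / 156 ms
Duration = 60000 / 156
= 384.6 ms


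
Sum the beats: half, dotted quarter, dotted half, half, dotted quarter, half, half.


Working:
Beat values:
  half = 2 beats
  dotted quarter = 1.5 beats
  dotted half = 3 beats
  half = 2 beats
  dotted quarter = 1.5 beats
  half = 2 beats
  half = 2 beats
Sum = 2 + 1.5 + 3 + 2 + 1.5 + 2 + 2
= 14 beats


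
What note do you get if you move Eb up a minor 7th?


Let's work it out.
minor 7th: 7 letter names, 10 semitones
Letter: E + 6 → D
Pitch: Eb + 10 semitones, spelled as a D → Db
= Db


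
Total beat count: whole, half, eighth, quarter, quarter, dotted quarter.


Working:
Beat values:
  whole = 4 beats
  half = 2 beats
  eighth = 0.5 beats
  quarter = 1 beat
  quarter = 1 beat
  dotted quarter = 1.5 beats
Sum = 4 + 2 + 0.5 + 1 + 1 + 1.5
= 10 beats


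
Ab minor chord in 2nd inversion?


Root position: Ab Cb Eb
2nd inversion: move root and 3rd up an octave
Bass note: Eb
Notes (bottom to top) = Eb Ab Cb


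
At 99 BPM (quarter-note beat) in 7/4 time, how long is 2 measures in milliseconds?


Quarter-note beat duration = 60000 / 99 ms
Beats per measure (7/4) = 7
One measure = 7 × 60000 / 99 = 420000 / 99 ms
2 measures = 2 × 420000 / 99 = 840000 / 99
= 8484.8 ms


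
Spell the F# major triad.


Major triad = root + major 3rd (4 semitones) + perfect 5th (7 semitones)
A triad on F# stacks thirds, so the chord tones use letter names F-A-C
Root: F#
Major 3rd above F#: A#
Perfect 5th above F#: C#
Chord = F# A# C#


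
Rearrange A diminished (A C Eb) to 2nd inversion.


Working:
Root position: A C Eb
2nd inversion: move root and 3rd up an octave
Bass note: Eb
Notes (bottom to top) = Eb A C


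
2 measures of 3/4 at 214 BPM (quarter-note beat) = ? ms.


Quarter-note beat duration = 60000 / 214 ms
Beats per measure (3/4) = 3
One measure = 3 × 60000 / 214 = 180000 / 214 ms
2 measures = 2 × 180000 / 214 = 360000 / 214
= 1682.2 ms


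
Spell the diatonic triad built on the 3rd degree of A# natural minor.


Step by step:
A# natural minor scale: A# B# C# D# E# F# G#
Diatonic triad on degree 3 stacks scale notes 3, 5, 7: C# E# G#
C#→E# = 4 semitones; C#→G# = 7 semitones → major triad
= C# E# G# (major)


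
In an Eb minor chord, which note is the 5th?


Minor triad = root + minor 3rd (3 semitones) + perfect 5th (7 semitones)
A triad on Eb stacks thirds, so the chord tones use letter names E-G-B
Root: Eb
Minor 3rd above Eb: Gb
Perfect 5th above Eb: Bb
The 5th = Bb


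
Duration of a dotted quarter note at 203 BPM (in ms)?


One quarter-note beat = 60000 / BPM = 60000 / 203 ms
Dotted quarter note = 3/2 × quarter note
Duration = 3/2 × 60000 / 203 = 90000 / 203
= 443.3 ms


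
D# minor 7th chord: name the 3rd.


Solution.
Minor 7th chord = root + minor 3rd + perfect 5th + minor 7th
Seventh chords stack in thirds, so the letter names are D-F-A-C
Root: D#
Minor 3rd above D#: F#
Perfect 5th above D#: A#
Minor 7th above D#: C#
The 3rd = F#


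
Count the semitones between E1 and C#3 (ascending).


Reasoning:
Absolute semitone position = octave×12 + chromatic position
E1: 1×12 + 4 = 16
C#3: 3×12 + 1 = 37
Difference = 37 - 16 = 21
= 21 semitones


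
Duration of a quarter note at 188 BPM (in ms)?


Reasoning:
One quarter-note beat = 60000 / BPM = 60000 / 188 ms
Duration = 60000 / 188
= 319.1 ms


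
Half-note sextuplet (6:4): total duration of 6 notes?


Sextuplet: 6 notes occupy the space of 4 half notes
Space = 4 × 2 = 8 beats
Each sextuplet note = 8 / 6 = 4/3 beats
6 notes = 6 × 4/3 = 8
= 8 beats


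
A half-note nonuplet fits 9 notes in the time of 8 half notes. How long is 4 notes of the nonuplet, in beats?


Step by step:
Nonuplet: 9 notes occupy the space of 8 half notes
Space = 8 × 2 = 16 beats
Each nonuplet note = 16 / 9 = 16/9 beats
4 notes = 4 × 16/9 = 64/9
= 64/9 beats


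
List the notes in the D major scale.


Let's work it out.
Major scale pattern: W-W-H-W-W-W-H (2-2-1-2-2-2-1 semitones)
Starting from D:
  D + 2 semitones → E
  E + 2 semitones → F#
  F# + 1 semitone → G
  G + 2 semitones → A
  A + 2 semitones → B
  B + 2 semitones → C#
  C# + 1 semitone → D
Scale = D E F# G A B C#


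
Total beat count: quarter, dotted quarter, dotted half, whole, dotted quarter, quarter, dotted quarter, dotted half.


Working:
Beat values:
  quarter = 1 beat
  dotted quarter = 1.5 beats
  dotted half = 3 beats
  whole = 4 beats
  dotted quarter = 1.5 beats
  quarter = 1 beat
  dotted quarter = 1.5 beats
  dotted half = 3 beats
Sum = 1 + 1.5 + 3 + 4 + 1.5 + 1 + 1.5 + 3
= 16.5 beats


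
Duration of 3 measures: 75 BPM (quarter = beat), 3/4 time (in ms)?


Step by step:
Quarter-note beat duration = 60000 / 75 ms
Beats per measure (3/4) = 3
One measure = 3 × 60000 / 75 = 180000 / 75 ms
3 measures = 3 × 180000 / 75 = 540000 / 75
= 7200.0 ms


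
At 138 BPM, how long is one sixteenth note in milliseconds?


Let's work it out.
One quarter-note beat = 60000 / BPM = 60000 / 138 ms
Sixteenth note = 1/4 × quarter note
Duration = 1/4 × 60000 / 138 = 15000 / 138
= 108.7 ms


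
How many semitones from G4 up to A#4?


Absolute semitone position = octave×12 + chromatic position
G4: 4×12 + 7 = 55
A#4: 4×12 + 10 = 58
Difference = 58 - 55 = 3
= 3 semitones


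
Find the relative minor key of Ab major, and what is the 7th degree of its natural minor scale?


Working:
The relative minor shares the major's key signature and starts on its 6th degree
6th degree = a major 6th above the tonic; a major 6th above Ab is F
→ relative minor of Ab major is F minor
F natural minor scale: F G Ab Bb C Db Eb
= F minor; 7th degree = Eb


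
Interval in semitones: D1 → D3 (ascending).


Working:
Absolute semitone position = octave×12 + chromatic position
D1: 1×12 + 2 = 14
D3: 3×12 + 2 = 38
Difference = 38 - 14 = 24
= 24 semitones


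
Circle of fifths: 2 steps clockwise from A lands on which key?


Step by step:
Each clockwise step on the circle of fifths moves up a perfect 5th
From A: A → E → B
= B


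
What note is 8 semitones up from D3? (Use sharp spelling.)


Solution.
D3: chromatic position 2 in octave 3 → absolute = 3×12 + 2 = 38
Transpose up 8: 38 + 8 = 46
46 = 3×12 + 10 → A# in octave 3
Result = A#3


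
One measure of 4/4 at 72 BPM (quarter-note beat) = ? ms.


Working:
Quarter-note beat duration = 60000 / 72 ms
Beats per measure (4/4) = 4
One measure = 4 × 60000 / 72 = 240000 / 72 ms
= 3333.3 ms


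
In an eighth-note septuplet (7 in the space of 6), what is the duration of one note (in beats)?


Septuplet: 7 notes occupy the space of 6 eighth notes
Space = 6 × 1/2 = 3 beats
Each septuplet note = 3 / 7 = 3/7 beats
= 3/7 beats


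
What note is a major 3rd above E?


Solution.
A 3rd spans 3 letter names, so from E we land on G
A major 3rd = 4 semitones above E
Spell G at that pitch: G#
= G#


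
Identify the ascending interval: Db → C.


Let's work it out.
Letter names: D → C spans 7 letter names → a 7th
Semitones: Db → C = 11 half-steps
A 7th of 11 semitones is a major 7th
= major 7th


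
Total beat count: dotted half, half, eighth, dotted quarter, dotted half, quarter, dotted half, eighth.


Solution.
Beat values:
  dotted half = 3 beats
  half = 2 beats
  eighth = 0.5 beats
  dotted quarter = 1.5 beats
  dotted half = 3 beats
  quarter = 1 beat
  dotted half = 3 beats
  eighth = 0.5 beats
Sum = 3 + 2 + 0.5 + 1.5 + 3 + 1 + 3 + 0.5
= 14.5 beats


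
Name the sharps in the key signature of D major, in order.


Sharp major keys follow the circle of fifths: C(0), G(1), D(2), A(3), E(4), B(5), F#(6), C#(7)
D major has 2 sharps
Order of sharps: F# C# G# D# A# E# B# → first 2: F#, C#
= F#, C#


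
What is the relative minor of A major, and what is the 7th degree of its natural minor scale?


Solution.
The relative minor shares the major's key signature and starts on its 6th degree
6th degree = a major 6th above the tonic; a major 6th above A is F#
→ relative minor of A major is F# minor
F# natural minor scale: F# G# A B C# D E
= F# minor; 7th degree = E


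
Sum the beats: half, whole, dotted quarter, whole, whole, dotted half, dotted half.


Let's work it out.
Beat values:
  half = 2 beats
  whole = 4 beats
  dotted quarter = 1.5 beats
  whole = 4 beats
  whole = 4 beats
  dotted half = 3 beats
  dotted half = 3 beats
Sum = 2 + 4 + 1.5 + 4 + 4 + 3 + 3
= 21.5 beats


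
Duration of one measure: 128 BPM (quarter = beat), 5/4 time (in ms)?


Working:
Quarter-note beat duration = 60000 / 128 ms
Beats per measure (5/4) = 5
One measure = 5 × 60000 / 128 = 300000 / 128 ms
= 2343.8 ms


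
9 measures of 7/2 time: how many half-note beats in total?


Solution.
Time signature 7/2: the bottom number 2 means the half note gets one count
The top number 7 means 7 half-note beats per measure
Total = 7 × 9 measures
= 63 half-note beats


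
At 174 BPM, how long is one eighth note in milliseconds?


Reasoning:
One quarter-note beat = 60000 / BPM = 60000 / 174 ms
Eighth note = 1/2 × quarter note
Duration = 1/2 × 60000 / 174 = 30000 / 174
= 172.4 ms


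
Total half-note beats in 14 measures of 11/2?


Working:
Time signature 11/2: the bottom number 2 means the half note gets one count
The top number 11 means 11 half-note beats per measure
Total = 11 × 14 measures
= 154 half-note beats


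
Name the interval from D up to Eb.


Solution.
Letter names: D → E spans 2 letter names → a 2nd
Semitones: D → Eb = 1 half-step
A 2nd of 1 semitone is a minor 2nd
= minor 2nd


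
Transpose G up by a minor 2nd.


minor 2nd: 2 letter names, 1 semitones
Letter: G + 1 → A
Pitch: G + 1 semitones, spelled as an A → Ab
= Ab


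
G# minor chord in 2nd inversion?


Let's work it out.
Root position: G# B D#
2nd inversion: move root and 3rd up an octave
Bass note: D#
Notes (bottom to top) = D# G# B


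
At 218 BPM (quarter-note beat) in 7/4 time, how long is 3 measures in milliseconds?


Let's work it out.
Quarter-note beat duration = 60000 / 218 ms
Beats per measure (7/4) = 7
One measure = 7 × 60000 / 218 = 420000 / 218 ms
3 measures = 3 × 420000 / 218 = 1260000 / 218
= 5779.8 ms


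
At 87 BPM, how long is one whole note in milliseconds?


Reasoning:
One quarter-note beat = 60000 / BPM = 60000 / 87 ms
Whole note = 4 × quarter note
Duration = 4 × 60000 / 87 = 240000 / 87
= 2758.6 ms


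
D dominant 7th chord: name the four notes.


Reasoning:
Dominant 7th chord = root + major 3rd + perfect 5th + minor 7th
Seventh chords stack in thirds, so the letter names are D-F-A-C
Root: D
Major 3rd above D: F#
Perfect 5th above D: A
Minor 7th above D: C
Chord = D F# A C


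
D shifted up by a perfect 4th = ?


Working:
perfect 4th: 4 letter names, 5 semitones
Letter: D + 3 → G
Pitch: D + 5 semitones, spelled as a G → G
= G


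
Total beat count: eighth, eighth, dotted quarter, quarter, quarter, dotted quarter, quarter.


Step by step:
Beat values:
  eighth = 0.5 beats
  eighth = 0.5 beats
  dotted quarter = 1.5 beats
  quarter = 1 beat
  quarter = 1 beat
  dotted quarter = 1.5 beats
  quarter = 1 beat
Sum = 0.5 + 0.5 + 1.5 + 1 + 1 + 1.5 + 1
= 7 beats


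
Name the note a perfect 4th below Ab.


Reasoning:
A 4th spans 4 letter names, so from A we land on E
A perfect 4th = 5 semitones below Ab
Spell E at that pitch: Eb
= Eb


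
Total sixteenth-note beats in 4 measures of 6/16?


Step by step:
Time signature 6/16: the bottom number 16 means the sixteenth note gets one count
The top number 6 means 6 sixteenth-note beats per measure
Total = 6 × 4 measures
= 24 sixteenth-note beats


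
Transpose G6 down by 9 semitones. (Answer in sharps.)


Solution.
G6: chromatic position 7 in octave 6 → absolute = 6×12 + 7 = 79
Transpose down 9: 79 - 9 = 70
70 = 5×12 + 10 → A# in octave 5
Result = A#5


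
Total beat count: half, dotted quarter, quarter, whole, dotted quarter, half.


Reasoning:
Beat values:
  half = 2 beats
  dotted quarter = 1.5 beats
  quarter = 1 beat
  whole = 4 beats
  dotted quarter = 1.5 beats
  half = 2 beats
Sum = 2 + 1.5 + 1 + 4 + 1.5 + 2
= 12 beats


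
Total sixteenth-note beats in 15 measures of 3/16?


Solution.
Time signature 3/16: the bottom number 16 means the sixteenth note gets one count
The top number 3 means 3 sixteenth-note beats per measure
Total = 3 × 15 measures
= 45 sixteenth-note beats


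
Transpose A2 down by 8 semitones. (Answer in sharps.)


A2: chromatic position 9 in octave 2 → absolute = 2×12 + 9 = 33
Transpose down 8: 33 - 8 = 25
25 = 2×12 + 1 → C# in octave 2
Result = C#2


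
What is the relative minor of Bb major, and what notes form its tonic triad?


Working:
The relative minor shares the major's key signature and starts on its 6th degree
6th degree = a major 6th above the tonic; a major 6th above Bb is G
→ relative minor of Bb major is G minor
Tonic triad of G minor = root + minor 3rd + perfect 5th = G Bb D
= G minor; triad = G Bb D


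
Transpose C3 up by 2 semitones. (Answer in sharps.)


Reasoning:
C3: chromatic position 0 in octave 3 → absolute = 3×12 + 0 = 36
Transpose up 2: 36 + 2 = 38
38 = 3×12 + 2 → D in octave 3
Result = D3


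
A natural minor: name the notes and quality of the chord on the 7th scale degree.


Solution.
A natural minor scale: A B C D E F G
Diatonic triad on degree 7 stacks scale notes 7, 2, 4: G B D
G→B = 4 semitones; G→D = 7 semitones → major triad
= G B D (major)


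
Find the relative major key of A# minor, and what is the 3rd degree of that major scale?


The relative major shares the key signature and is a minor 3rd above the minor tonic
A minor 3rd above A# is C#
→ relative major of A# minor is C# major
C# major scale: C# D# E# F# G# A# B#
= C# major; 3rd degree = E#


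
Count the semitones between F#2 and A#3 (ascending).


Step by step:
Absolute semitone position = octave×12 + chromatic position
F#2: 2×12 + 6 = 30
A#3: 3×12 + 10 = 46
Difference = 46 - 30 = 16
= 16 semitones


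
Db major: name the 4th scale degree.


Major scale pattern: W-W-H-W-W-W-H (2-2-1-2-2-2-1 semitones)
Starting from Db:
  Db + 2 semitones → Eb
  Eb + 2 semitones → F
  F + 1 semitone → Gb
  Gb + 2 semitones → Ab
  Ab + 2 semitones → Bb
  Bb + 2 semitones → C
  C + 1 semitone → Db
Scale: Db Eb F Gb Ab Bb C
Degree 4 = Gb


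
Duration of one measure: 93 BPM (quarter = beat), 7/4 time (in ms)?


Quarter-note beat duration = 60000 / 93 ms
Beats per measure (7/4) = 7
One measure = 7 × 60000 / 93 = 420000 / 93 ms
= 4516.1 ms


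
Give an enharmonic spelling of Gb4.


Enharmonic notes sound the same pitch but are spelled with different letter names
Gb and F# name the same pitch class
= F#4


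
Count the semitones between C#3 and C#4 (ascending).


Solution.
Absolute semitone position = octave×12 + chromatic position
C#3: 3×12 + 1 = 37
C#4: 4×12 + 1 = 49
Difference = 49 - 37 = 12
= 12 semitones


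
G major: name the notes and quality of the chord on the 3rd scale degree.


G major scale: G A B C D E F#
Diatonic triad on degree 3 stacks scale notes 3, 5, 7: B D F#
B→D = 3 semitones; B→F# = 7 semitones → minor triad
= B D F# (minor)


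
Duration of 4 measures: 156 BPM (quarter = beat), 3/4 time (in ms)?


Quarter-note beat duration = 60000 / 156 ms
Beats per measure (3/4) = 3
One measure = 3 × 60000 / 156 = 180000 / 156 ms
4 measures = 4 × 180000 / 156 = 720000 / 156
= 4615.4 ms


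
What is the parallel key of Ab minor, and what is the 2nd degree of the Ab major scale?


Step by step:
Parallel keys share the same tonic but differ in mode
Ab minor → parallel is Ab major
Ab major scale: Ab Bb C Db Eb F G
= Ab major; 2nd degree = Bb


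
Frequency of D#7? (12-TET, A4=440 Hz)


Reasoning:
f = 440 × 2^(n/12) where n = semitones from A4
D#7: 30 semitones from A4
f = 440 × 2^(30/12)
f = 2489.02 Hz


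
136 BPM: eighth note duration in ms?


Let's work it out.
One quarter-note beat = 60000 / BPM = 60000 / 136 ms
Eighth note = 1/2 × quarter note
Duration = 1/2 × 60000 / 136 = 30000 / 136
= 220.6 ms


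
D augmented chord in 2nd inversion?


Root position: D F# A#
2nd inversion: move root and 3rd up an octave
Bass note: A#
Notes (bottom to top) = A# D F#


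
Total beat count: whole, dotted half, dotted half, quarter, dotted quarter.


Solution.
Beat values:
  whole = 4 beats
  dotted half = 3 beats
  dotted half = 3 beats
  quarter = 1 beat
  dotted quarter = 1.5 beats
Sum = 4 + 3 + 3 + 1 + 1.5
= 12.5 beats


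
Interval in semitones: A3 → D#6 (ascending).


Solution.
Absolute semitone position = octave×12 + chromatic position
A3: 3×12 + 9 = 45
D#6: 6×12 + 3 = 75
Difference = 75 - 45 = 30
= 30 semitones
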